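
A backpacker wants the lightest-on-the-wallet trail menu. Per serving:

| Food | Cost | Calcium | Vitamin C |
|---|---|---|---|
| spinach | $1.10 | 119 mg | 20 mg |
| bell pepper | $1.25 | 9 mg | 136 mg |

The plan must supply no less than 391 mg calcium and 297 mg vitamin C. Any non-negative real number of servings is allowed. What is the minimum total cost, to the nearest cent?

A basic optimal solution has at most two foods positive. Try each food alone and each pair with both targets met exactly.
spinach only: max(391/119, 297/20) = 14.85 servings → $16.34.
bell pepper only: max(391/9, 297/136) = 43.44 servings → $54.31.
spinach + bell pepper with both tight: 3.156 servings and 1.72 servings → $5.62.
So the least-cost plan costs $5.62.

$5.62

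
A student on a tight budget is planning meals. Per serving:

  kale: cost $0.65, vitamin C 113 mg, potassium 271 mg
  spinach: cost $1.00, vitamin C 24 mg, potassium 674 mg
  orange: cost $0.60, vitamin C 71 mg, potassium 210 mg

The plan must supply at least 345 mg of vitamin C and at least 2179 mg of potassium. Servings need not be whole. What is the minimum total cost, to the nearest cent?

$3.87

This is a tiny linear program; its minimum lies at a vertex of the feasible set. List the vertices and price them.
kale only: max(345/113, 2179/271) = 8.041 servings → $5.23.
spinach only: max(345/24, 2179/674) = 14.38 servings → $14.38.
orange only: max(345/71, 2179/210) = 10.38 servings → $6.23.
kale + spinach with both tight: 2.587 servings and 2.193 servings → $3.87.
kale + orange: intersection lies outside the first quadrant.
spinach + orange with both tight: 1.921 servings and 4.21 servings → $4.45.
The minimum over all feasible corners is $3.87.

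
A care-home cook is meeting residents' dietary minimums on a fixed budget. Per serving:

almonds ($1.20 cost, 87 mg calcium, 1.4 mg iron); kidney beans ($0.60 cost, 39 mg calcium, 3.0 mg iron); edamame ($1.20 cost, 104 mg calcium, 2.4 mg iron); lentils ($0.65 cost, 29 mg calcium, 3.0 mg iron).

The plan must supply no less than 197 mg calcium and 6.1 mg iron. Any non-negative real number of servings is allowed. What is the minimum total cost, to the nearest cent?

The cheapest plan sits at a corner of the feasible region — with two constraints it uses at most two foods.
almonds only: max(197/87, 6.1/1.4) = 4.357 servings → $5.23.
kidney beans only: max(197/39, 6.1/3.0) = 5.051 servings → $3.03.
edamame only: max(197/104, 6.1/2.4) = 2.542 servings → $3.05.
lentils only: max(197/29, 6.1/3.0) = 6.793 servings → $4.42.
almonds + kidney beans with both tight: 1.711 servings and 1.235 servings → $2.79.
almonds + edamame: the both-tight solution has a negative serving — not a feasible corner.
almonds + lentils with both tight: 1.879 servings and 1.157 servings → $3.01.
kidney beans + edamame with both tight: 0.7399 servings and 1.617 servings → $2.38.
kidney beans + lentils with both targets exact would need a negative amount; discard.
edamame + lentils with both tight: 1.708 servings and 0.6667 servings → $2.48.
The minimum over all feasible corners is $2.38.

$2.38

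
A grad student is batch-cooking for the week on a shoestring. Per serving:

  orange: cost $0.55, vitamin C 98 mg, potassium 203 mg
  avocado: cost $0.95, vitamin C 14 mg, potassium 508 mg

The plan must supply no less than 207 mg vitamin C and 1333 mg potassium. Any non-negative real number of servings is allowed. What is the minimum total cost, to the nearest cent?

$2.81

Compare the cost at each extreme point of the feasible region.
orange only: max(207/98, 1333/203) = 6.567 servings → $3.61.
avocado only: max(207/14, 1333/508) = 14.79 servings → $14.05.
orange + avocado with both tight: 1.843 servings and 1.888 servings → $2.81.
So the least-cost plan costs $2.81.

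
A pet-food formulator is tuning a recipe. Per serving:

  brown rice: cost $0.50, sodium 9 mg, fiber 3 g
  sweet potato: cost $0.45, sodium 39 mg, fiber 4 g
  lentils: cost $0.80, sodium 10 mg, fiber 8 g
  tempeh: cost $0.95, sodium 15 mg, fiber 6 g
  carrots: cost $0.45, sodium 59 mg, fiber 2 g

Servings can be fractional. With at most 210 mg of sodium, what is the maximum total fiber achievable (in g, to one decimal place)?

Fiber per mg sodium: lentils 0.8, tempeh 0.4, brown rice 0.3333, sweet potato 0.1026, carrots 0.0339.
With no serving limits, spend the whole sodium allowance on lentils: 210 mg / 10 mg × 8 g = 168.0 g.

168.0 g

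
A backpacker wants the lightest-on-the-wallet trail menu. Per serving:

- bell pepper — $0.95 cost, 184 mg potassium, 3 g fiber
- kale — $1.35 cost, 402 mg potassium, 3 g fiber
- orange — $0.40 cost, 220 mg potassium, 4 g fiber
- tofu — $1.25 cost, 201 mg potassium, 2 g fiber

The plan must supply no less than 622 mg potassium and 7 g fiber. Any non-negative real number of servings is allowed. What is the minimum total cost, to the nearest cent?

$1.13

For a min-cost LP with two ≥-constraints, a basic feasible solution has at most two positive variables.
bell pepper only: max(622/184, 7/3) = 3.38 servings → $3.21.
kale only: max(622/402, 7/3) = 2.333 servings → $3.15.
orange only: max(622/220, 7/4) = 2.827 servings → $1.13.
tofu only: max(622/201, 7/2) = 3.5 servings → $4.38.
bell pepper + kale with both tight: 1.45 servings and 0.8838 servings → $2.57.
bell pepper + orange: intersection lies outside the first quadrant.
bell pepper + tofu with both tight: 0.6936 servings and 2.46 servings → $3.73.
kale + orange with both tight: 1 serving and 1 serving → $1.75.
kale + tofu: intersection lies outside the first quadrant.
orange + tofu with both tight: 0.4478 servings and 2.604 servings → $3.43.
So the least-cost plan costs $1.13.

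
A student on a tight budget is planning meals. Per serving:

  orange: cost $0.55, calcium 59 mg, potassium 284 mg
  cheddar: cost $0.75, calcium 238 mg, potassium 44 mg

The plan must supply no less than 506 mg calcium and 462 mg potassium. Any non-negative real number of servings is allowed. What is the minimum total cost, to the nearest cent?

$2.09

Two binding constraints pin down two serving amounts, so the optimal mix uses at most two foods. The candidates are each food alone (scaled to the tighter of calcium/potassium) and each pair with both constraints tight.
orange only: max(506/59, 462/284) = 8.576 servings → $4.72.
cheddar only: max(506/238, 462/44) = 10.5 servings → $7.88.
orange + cheddar with both tight: 1.349 servings and 1.792 servings → $2.09.
So the least-cost plan costs $2.09.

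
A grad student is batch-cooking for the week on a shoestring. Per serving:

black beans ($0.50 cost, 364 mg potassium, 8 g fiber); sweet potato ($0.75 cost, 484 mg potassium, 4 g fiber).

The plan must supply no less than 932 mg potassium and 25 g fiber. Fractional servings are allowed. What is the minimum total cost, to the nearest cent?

The cheapest plan sits at a corner of the feasible region — with two constraints it uses at most two foods.
black beans only: max(932/364, 25/8) = 3.125 servings → $1.56.
sweet potato only: max(932/484, 25/4) = 6.25 servings → $4.69.
black beans + sweet potato with both targets exact would need a negative amount; discard.
Cheapest feasible corner: $1.56.

$1.56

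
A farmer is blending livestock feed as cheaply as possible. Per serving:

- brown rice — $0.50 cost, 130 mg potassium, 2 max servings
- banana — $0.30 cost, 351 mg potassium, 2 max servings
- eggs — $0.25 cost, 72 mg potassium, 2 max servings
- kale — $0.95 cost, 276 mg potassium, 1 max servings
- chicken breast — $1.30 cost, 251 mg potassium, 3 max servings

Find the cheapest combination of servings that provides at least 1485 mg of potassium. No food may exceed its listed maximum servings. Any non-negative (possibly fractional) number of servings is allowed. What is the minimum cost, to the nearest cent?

Cost per mg of potassium: banana $0.0009, kale $0.0034, eggs $0.0035, brown rice $0.0038, chicken breast $0.0052.
Take 2 servings of banana: +702.0 mg potassium for $0.60 (total $0.60, still need 783.0 mg).
Take 1 serving of kale: +276.0 mg potassium for $0.95 (total $1.55, still need 507.0 mg).
Take 2 servings of eggs: +144.0 mg potassium for $0.50 (total $2.05, still need 363.0 mg).
Take 2 servings of brown rice: +260.0 mg potassium for $1.00 (total $3.05, still need 103.0 mg).
Take 0.4104 servings of chicken breast: +103.0 mg potassium for $0.53 (total $3.58, still need 0.0 mg).
Greedy by cheapest-per-mg is optimal for a single linear constraint, so the minimum cost is $3.58.

$3.58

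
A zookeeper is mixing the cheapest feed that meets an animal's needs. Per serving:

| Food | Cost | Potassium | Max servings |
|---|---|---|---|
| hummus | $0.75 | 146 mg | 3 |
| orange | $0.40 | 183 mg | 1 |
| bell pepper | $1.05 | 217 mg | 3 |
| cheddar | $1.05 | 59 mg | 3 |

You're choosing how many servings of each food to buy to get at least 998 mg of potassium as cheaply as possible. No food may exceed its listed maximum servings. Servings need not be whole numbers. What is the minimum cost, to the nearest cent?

$4.39

Cost per mg of potassium: orange $0.0022, bell pepper $0.0048, hummus $0.0051, cheddar $0.0178.
Take 1 serving of orange: +183.0 mg potassium for $0.40 (total $0.40, still need 815.0 mg).
Take 3 servings of bell pepper: +651.0 mg potassium for $3.15 (total $3.55, still need 164.0 mg).
Take 1.123 servings of hummus: +164.0 mg potassium for $0.84 (total $4.39, still need 0.0 mg).
Filling from the cheapest source first is optimal under one linear minimum: $4.39.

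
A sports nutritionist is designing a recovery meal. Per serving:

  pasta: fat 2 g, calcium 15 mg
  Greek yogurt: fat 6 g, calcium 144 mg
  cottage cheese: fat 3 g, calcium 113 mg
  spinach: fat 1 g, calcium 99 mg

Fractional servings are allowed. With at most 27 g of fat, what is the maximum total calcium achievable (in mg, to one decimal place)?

Calcium per g fat: spinach 99, cottage cheese 37.67, Greek yogurt 24, pasta 7.5.
With no serving limits, spend the whole fat allowance on spinach: 27 g / 1 g × 99 mg = 2673.0 mg.

2673.0 mg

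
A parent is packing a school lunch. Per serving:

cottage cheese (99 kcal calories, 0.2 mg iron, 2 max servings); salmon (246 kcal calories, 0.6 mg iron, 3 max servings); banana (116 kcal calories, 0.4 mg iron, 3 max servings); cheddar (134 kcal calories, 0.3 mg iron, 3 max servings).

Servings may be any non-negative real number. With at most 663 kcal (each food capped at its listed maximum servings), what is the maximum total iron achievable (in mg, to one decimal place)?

Iron per kcal: banana 0.003448, salmon 0.002439, cheddar 0.002239, cottage cheese 0.00202.
Take 3 servings of banana: uses 348 kcal, +1.2 mg iron (running total 1.2 mg).
Take 1.28 servings of salmon: uses 315 kcal, +0.8 mg iron (running total 2.0 mg).
Greedy by best ratio exhausts the calories allowance optimally: 2.0 mg.

2.0 mg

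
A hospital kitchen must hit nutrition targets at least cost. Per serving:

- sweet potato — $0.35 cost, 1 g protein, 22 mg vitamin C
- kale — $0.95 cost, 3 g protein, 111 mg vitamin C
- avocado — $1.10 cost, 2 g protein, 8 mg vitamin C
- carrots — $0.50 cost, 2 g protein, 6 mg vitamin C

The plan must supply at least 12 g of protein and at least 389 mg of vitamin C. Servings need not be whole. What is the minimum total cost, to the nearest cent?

$3.69

At the optimum either one food covers both requirements or two foods hit both targets exactly; no other combination can be cheaper.
sweet potato only: max(12/1, 389/22) = 17.68 servings → $6.19.
kale only: max(12/3, 389/111) = 4 servings → $3.80.
avocado only: max(12/2, 389/8) = 48.62 servings → $53.49.
carrots only: max(12/2, 389/6) = 64.83 servings → $32.42.
sweet potato + kale with both tight: 3.667 servings and 2.778 servings → $3.92.
sweet potato + avocado: intersection lies outside the first quadrant.
sweet potato + carrots: the both-tight solution has a negative serving — not a feasible corner.
kale + avocado with both tight: 3.444 servings and 0.8333 servings → $4.19.
kale + carrots with both tight: 3.461 servings and 0.8088 servings → $3.69.
avocado + carrots with both targets exact would need a negative amount; discard.
So the least-cost plan costs $3.69.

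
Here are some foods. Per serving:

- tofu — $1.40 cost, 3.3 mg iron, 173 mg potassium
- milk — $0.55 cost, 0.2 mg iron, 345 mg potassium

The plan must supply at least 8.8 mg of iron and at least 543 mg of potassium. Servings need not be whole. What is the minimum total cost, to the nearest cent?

$3.85

tofu only: max(8.8/3.3, 543/173) = 3.139 servings → $4.39.
milk only: max(8.8/0.2, 543/345) = 44 servings → $24.20.
tofu + milk with both tight: 2.652 servings and 0.2441 servings → $3.85.
The minimum over all feasible corners is $3.85.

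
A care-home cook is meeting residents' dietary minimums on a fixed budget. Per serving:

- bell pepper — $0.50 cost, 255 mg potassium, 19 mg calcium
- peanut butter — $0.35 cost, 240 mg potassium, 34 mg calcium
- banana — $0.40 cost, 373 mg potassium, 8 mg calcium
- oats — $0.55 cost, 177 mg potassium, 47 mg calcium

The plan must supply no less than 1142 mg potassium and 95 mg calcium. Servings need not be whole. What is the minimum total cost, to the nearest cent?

$1.45

Check every corner: each single food scaled to meet both minima, and each pair solved so both constraints bind.
bell pepper only: max(1142/255, 95/19) = 5 servings → $2.50.
peanut butter only: max(1142/240, 95/34) = 4.758 servings → $1.67.
banana only: max(1142/373, 95/8) = 11.88 servings → $4.75.
oats only: max(1142/177, 95/47) = 6.452 servings → $3.55.
bell pepper + peanut butter with both tight: 3.9 servings and 0.6148 servings → $2.17.
bell pepper + banana with both targets exact would need a negative amount; discard.
bell pepper + oats with both tight: 4.275 servings and 0.2931 servings → $2.30.
peanut butter + banana with both tight: 2.444 servings and 1.489 servings → $1.45.
peanut butter + oats: the both-tight solution has a negative serving — not a feasible corner.
banana + oats with both tight: 2.287 servings and 1.632 servings → $1.81.
The minimum over all feasible corners is $1.45.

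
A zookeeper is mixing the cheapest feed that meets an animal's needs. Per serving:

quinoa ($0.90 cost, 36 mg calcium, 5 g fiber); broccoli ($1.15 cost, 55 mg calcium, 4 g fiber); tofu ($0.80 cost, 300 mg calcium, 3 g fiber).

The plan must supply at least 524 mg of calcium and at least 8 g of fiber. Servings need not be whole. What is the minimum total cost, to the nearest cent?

The cheapest plan sits at a corner of the feasible region — with two constraints it uses at most two foods.
quinoa only: max(524/36, 8/5) = 14.56 servings → $13.10.
broccoli only: max(524/55, 8/4) = 9.527 servings → $10.96.
tofu only: max(524/300, 8/3) = 2.667 servings → $2.13.
quinoa + broccoli: intersection lies outside the first quadrant.
quinoa + tofu with both tight: 0.5948 servings and 1.675 servings → $1.88.
broccoli + tofu with both tight: 0.8 servings and 1.6 servings → $2.20.
So the least-cost plan costs $1.88.

$1.88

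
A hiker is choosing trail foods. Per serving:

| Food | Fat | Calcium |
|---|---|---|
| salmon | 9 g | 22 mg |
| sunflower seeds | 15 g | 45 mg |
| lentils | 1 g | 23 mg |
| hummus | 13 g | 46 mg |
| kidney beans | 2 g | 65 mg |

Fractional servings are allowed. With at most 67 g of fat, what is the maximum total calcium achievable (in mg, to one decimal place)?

2177.5 mg

Calcium per g fat: kidney beans 32.5, lentils 23, hummus 3.538, sunflower seeds 3, salmon 2.444.
With no serving limits, spend the whole fat allowance on kidney beans: 67 g / 2 g × 65 mg = 2177.5 mg.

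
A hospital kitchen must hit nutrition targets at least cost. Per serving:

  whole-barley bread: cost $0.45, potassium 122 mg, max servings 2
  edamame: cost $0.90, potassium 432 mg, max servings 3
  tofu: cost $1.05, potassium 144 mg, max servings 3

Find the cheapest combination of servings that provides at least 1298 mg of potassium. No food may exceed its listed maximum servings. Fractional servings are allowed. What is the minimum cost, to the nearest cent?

Cost per mg of potassium: edamame $0.0021, whole-barley bread $0.0037, tofu $0.0073.
Take 3 servings of edamame: +1296.0 mg potassium for $2.70 (total $2.70, still need 2.0 mg).
Take 0.01639 servings of whole-barley bread: +2.0 mg potassium for $0.01 (total $2.71, still need 0.0 mg).
Greedy by cheapest-per-mg is optimal for a single linear constraint, so the minimum cost is $2.71.

$2.71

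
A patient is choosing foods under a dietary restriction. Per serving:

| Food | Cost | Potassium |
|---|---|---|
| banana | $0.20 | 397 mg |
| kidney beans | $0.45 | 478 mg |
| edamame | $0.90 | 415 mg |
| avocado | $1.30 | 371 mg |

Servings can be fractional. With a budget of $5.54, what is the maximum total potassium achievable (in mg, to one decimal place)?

10996.9 mg

Potassium per dollar: banana 1985, kidney beans 1062, edamame 461.1, avocado 285.4.
With no serving limits, spend the whole cost allowance on banana: $5.54 / $0.20 × 397 mg = 10996.9 mg.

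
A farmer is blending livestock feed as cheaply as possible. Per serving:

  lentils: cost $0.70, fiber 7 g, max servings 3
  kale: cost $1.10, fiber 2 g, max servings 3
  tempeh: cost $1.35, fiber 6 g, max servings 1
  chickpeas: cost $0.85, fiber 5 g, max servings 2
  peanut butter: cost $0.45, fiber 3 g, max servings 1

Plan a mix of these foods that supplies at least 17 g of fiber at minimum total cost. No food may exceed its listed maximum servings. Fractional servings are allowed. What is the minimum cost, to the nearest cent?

Cost per g of fiber: lentils $0.1000, peanut butter $0.1500, chickpeas $0.1700, tempeh $0.2250, kale $0.5500.
Take 2.429 servings of lentils: +17.0 g fiber for $1.70 (total $1.70, still need 0.0 g).
Greedy by cheapest-per-g is optimal for a single linear constraint, so the minimum cost is $1.70.

$1.70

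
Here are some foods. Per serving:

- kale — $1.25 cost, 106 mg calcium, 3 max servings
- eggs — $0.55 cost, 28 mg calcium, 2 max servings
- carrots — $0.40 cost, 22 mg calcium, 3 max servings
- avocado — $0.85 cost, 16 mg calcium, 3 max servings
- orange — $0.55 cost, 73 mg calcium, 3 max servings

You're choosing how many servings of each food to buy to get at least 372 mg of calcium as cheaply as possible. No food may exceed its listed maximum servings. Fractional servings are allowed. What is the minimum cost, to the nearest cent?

$3.45

Cost per mg of calcium: orange $0.0075, kale $0.0118, carrots $0.0182, eggs $0.0196, avocado $0.0531.
Take 3 servings of orange: +219.0 mg calcium for $1.65 (total $1.65, still need 153.0 mg).
Take 1.443 servings of kale: +153.0 mg calcium for $1.80 (total $3.45, still need 0.0 mg).
Greedy by cheapest-per-mg is optimal for a single linear constraint, so the minimum cost is $3.45.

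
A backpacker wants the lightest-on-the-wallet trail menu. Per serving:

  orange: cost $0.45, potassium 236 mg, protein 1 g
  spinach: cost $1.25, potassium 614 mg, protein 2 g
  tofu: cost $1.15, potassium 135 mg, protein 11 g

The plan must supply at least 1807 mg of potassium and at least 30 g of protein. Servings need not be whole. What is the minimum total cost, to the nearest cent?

$5.36

A basic optimal solution has at most two foods positive. Try each food alone and each pair with both targets met exactly.
orange only: max(1807/236, 30/1) = 30 servings → $13.50.
spinach only: max(1807/614, 30/2) = 15 servings → $18.75.
tofu only: max(1807/135, 30/11) = 13.39 servings → $15.39.
orange + spinach: the both-tight solution has a negative serving — not a feasible corner.
orange + tofu with both tight: 6.431 servings and 2.143 servings → $5.36.
spinach + tofu with both tight: 2.441 servings and 2.283 servings → $5.68.
Cheapest feasible corner: $5.36.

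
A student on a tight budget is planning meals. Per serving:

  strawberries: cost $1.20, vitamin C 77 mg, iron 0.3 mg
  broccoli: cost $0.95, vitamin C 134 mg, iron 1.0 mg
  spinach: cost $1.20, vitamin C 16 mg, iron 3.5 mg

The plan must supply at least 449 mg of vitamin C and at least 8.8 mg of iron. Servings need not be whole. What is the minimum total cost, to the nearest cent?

$4.93

With two linear requirements the optimum uses one or two foods; enumerate the corners.
strawberries only: max(449/77, 8.8/0.3) = 29.33 servings → $35.20.
broccoli only: max(449/134, 8.8/1.0) = 8.8 servings → $8.36.
spinach only: max(449/16, 8.8/3.5) = 28.06 servings → $33.67.
strawberries + broccoli: intersection lies outside the first quadrant.
strawberries + spinach with both tight: 5.405 servings and 2.051 servings → $8.95.
broccoli + spinach with both tight: 3.158 servings and 1.612 servings → $4.93.
Cheapest feasible corner: $4.93.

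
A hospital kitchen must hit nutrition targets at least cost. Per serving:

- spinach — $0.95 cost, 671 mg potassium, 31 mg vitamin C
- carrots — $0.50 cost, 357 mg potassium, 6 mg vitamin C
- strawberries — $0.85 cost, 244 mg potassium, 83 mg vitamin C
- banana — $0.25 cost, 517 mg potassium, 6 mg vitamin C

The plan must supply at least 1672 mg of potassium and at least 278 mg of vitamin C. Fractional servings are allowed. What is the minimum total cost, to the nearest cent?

$3.17

Minimising a linear cost over {potassium ≥ 1672, vitamin C ≥ 278, servings ≥ 0} — the optimum is at a vertex, using one or two foods.
spinach only: max(1672/671, 278/31) = 8.968 servings → $8.52.
carrots only: max(1672/357, 278/6) = 46.33 servings → $23.17.
strawberries only: max(1672/244, 278/83) = 6.852 servings → $5.82.
banana only: max(1672/517, 278/6) = 46.33 servings → $11.58.
spinach + carrots: the both-tight solution has a negative serving — not a feasible corner.
spinach + strawberries with both tight: 1.474 servings and 2.799 servings → $3.78.
spinach + banana with both targets exact would need a negative amount; discard.
carrots + strawberries with both tight: 2.519 servings and 3.167 servings → $3.95.
carrots + banana: intersection lies outside the first quadrant.
strawberries + banana with both tight: 3.226 servings and 1.712 servings → $3.17.
The minimum over all feasible corners is $3.17.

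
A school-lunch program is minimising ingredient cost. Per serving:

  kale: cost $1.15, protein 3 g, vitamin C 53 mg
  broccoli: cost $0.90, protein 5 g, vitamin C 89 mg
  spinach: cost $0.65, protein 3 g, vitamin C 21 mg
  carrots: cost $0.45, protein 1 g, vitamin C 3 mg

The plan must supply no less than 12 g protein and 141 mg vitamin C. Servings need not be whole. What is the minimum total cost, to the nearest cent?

Check every corner: each single food scaled to meet both minima, and each pair solved so both constraints bind.
kale only: max(12/3, 141/53) = 4 servings → $4.60.
broccoli only: max(12/5, 141/89) = 2.4 servings → $2.16.
spinach only: max(12/3, 141/21) = 6.714 servings → $4.36.
carrots only: max(12/1, 141/3) = 47 servings → $21.15.
kale + broccoli: the both-tight solution has a negative serving — not a feasible corner.
kale + spinach with both tight: 1.781 servings and 2.219 servings → $3.49.
kale + carrots with both tight: 2.386 servings and 4.841 servings → $4.92.
broccoli + spinach with both tight: 1.056 servings and 2.241 servings → $2.41.
broccoli + carrots with both tight: 1.419 servings and 4.905 servings → $3.48.
spinach + carrots with both targets exact would need a negative amount; discard.
The minimum over all feasible corners is $2.16.

$2.16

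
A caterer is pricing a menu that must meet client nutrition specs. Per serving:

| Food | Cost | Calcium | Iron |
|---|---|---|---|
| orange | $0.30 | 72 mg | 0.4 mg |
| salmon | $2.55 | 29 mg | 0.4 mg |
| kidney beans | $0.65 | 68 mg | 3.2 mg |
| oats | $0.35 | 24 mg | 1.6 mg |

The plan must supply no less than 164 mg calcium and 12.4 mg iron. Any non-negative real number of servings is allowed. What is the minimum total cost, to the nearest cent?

orange only: max(164/72, 12.4/0.4) = 31 servings → $9.30.
salmon only: max(164/29, 12.4/0.4) = 31 servings → $79.05.
kidney beans only: max(164/68, 12.4/3.2) = 3.875 servings → $2.52.
oats only: max(164/24, 12.4/1.6) = 7.75 servings → $2.71.
orange + salmon: the both-tight solution has a negative serving — not a feasible corner.
orange + kidney beans: intersection lies outside the first quadrant.
orange + oats: the both-tight solution has a negative serving — not a feasible corner.
salmon + kidney beans: the both-tight solution has a negative serving — not a feasible corner.
salmon + oats: intersection lies outside the first quadrant.
kidney beans + oats: intersection lies outside the first quadrant.
Cheapest feasible corner: $2.52.

$2.52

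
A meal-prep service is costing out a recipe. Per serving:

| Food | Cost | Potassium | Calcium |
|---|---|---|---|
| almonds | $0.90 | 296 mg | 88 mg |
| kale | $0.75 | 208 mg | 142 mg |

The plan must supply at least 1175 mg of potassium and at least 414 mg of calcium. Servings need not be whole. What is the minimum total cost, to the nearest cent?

$3.67

almonds only: max(1175/296, 414/88) = 4.705 servings → $4.23.
kale only: max(1175/208, 414/142) = 5.649 servings → $4.24.
almonds + kale with both tight: 3.403 servings and 0.8068 servings → $3.67.
Cheapest feasible corner: $3.67.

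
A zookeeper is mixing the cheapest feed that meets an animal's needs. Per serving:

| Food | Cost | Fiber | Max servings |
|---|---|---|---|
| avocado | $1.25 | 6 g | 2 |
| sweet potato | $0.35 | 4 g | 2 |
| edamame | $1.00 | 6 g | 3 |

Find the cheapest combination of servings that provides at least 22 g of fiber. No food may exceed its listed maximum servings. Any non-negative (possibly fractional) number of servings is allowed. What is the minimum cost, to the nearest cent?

Cost per g of fiber: sweet potato $0.0875, edamame $0.1667, avocado $0.2083.
Take 2 servings of sweet potato: +8.0 g fiber for $0.70 (total $0.70, still need 14.0 g).
Take 2.333 servings of edamame: +14.0 g fiber for $2.33 (total $3.03, still need 0.0 g).
Filling from the cheapest source first is optimal under one linear minimum: $3.03.

$3.03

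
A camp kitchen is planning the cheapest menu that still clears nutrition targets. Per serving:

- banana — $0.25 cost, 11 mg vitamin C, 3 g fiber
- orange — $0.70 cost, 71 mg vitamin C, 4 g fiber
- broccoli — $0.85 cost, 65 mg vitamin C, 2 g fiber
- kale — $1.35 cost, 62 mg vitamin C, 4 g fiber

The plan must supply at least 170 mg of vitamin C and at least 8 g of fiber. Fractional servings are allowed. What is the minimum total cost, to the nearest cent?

$1.68

Minimising a linear cost over {vitamin C ≥ 170, fiber ≥ 8, servings ≥ 0} — the optimum is at a vertex, using one or two foods.
banana only: max(170/11, 8/3) = 15.45 servings → $3.86.
orange only: max(170/71, 8/4) = 2.394 servings → $1.68.
broccoli only: max(170/65, 8/2) = 4 servings → $3.40.
kale only: max(170/62, 8/4) = 2.742 servings → $3.70.
banana + orange: intersection lies outside the first quadrant.
banana + broccoli with both tight: 1.04 servings and 2.439 servings → $2.33.
banana + kale: intersection lies outside the first quadrant.
orange + broccoli with both tight: 1.525 servings and 0.9492 servings → $1.87.
orange + kale with both targets exact would need a negative amount; discard.
broccoli + kale with both tight: 1.353 servings and 1.324 servings → $2.94.
So the least-cost plan costs $1.68.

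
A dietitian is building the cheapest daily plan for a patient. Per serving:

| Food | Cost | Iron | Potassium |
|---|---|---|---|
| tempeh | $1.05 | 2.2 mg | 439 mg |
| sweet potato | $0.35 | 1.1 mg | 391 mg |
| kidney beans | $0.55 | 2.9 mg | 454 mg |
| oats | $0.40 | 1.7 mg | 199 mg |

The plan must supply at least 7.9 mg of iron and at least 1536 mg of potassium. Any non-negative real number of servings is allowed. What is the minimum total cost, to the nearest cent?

$1.69

At the optimum either one food covers both requirements or two foods hit both targets exactly; no other combination can be cheaper.
tempeh only: max(7.9/2.2, 1536/439) = 3.591 servings → $3.77.
sweet potato only: max(7.9/1.1, 1536/391) = 7.182 servings → $2.51.
kidney beans only: max(7.9/2.9, 1536/454) = 3.383 servings → $1.86.
oats only: max(7.9/1.7, 1536/199) = 7.719 servings → $3.09.
tempeh + sweet potato: intersection lies outside the first quadrant.
tempeh + kidney beans with both tight: 3.164 servings and 0.3241 servings → $3.50.
tempeh + oats with both tight: 3.368 servings and 0.2882 servings → $3.65.
sweet potato + kidney beans with both tight: 1.368 servings and 2.205 servings → $1.69.
sweet potato + oats with both tight: 2.331 servings and 3.139 servings → $2.07.
kidney beans + oats: the both-tight solution has a negative serving — not a feasible corner.
The minimum over all feasible corners is $1.69.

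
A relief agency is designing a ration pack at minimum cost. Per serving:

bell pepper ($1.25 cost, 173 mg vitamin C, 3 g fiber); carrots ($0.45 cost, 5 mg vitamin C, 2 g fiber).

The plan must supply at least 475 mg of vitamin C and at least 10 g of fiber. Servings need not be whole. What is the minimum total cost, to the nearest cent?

$3.81

At the optimum either one food covers both requirements or two foods hit both targets exactly; no other combination can be cheaper.
bell pepper only: max(475/173, 10/3) = 3.333 servings → $4.17.
carrots only: max(475/5, 10/2) = 95 servings → $42.75.
bell pepper + carrots with both tight: 2.719 servings and 0.9215 servings → $3.81.
Cheapest feasible corner: $3.81.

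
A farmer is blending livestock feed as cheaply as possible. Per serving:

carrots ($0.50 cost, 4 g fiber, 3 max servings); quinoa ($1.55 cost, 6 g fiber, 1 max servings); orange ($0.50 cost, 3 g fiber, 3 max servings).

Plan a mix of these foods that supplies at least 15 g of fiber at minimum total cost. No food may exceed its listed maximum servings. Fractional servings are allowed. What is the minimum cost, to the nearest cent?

Cost per g of fiber: carrots $0.1250, orange $0.1667, quinoa $0.2583.
Take 3 servings of carrots: +12.0 g fiber for $1.50 (total $1.50, still need 3.0 g).
Take 1 serving of orange: +3.0 g fiber for $0.50 (total $2.00, still need 0.0 g).
Greedy by cheapest-per-g is optimal for a single linear constraint, so the minimum cost is $2.00.

$2.00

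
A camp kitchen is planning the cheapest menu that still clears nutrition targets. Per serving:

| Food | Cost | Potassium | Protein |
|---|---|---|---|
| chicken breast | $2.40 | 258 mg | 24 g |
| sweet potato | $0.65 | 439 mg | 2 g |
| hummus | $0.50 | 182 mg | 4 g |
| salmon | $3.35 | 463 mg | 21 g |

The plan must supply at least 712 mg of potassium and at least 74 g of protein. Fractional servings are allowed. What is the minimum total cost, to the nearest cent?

Minimising a linear cost over {potassium ≥ 712, protein ≥ 74, servings ≥ 0} — the optimum is at a vertex, using one or two foods.
chicken breast only: max(712/258, 74/24) = 3.083 servings → $7.40.
sweet potato only: max(712/439, 74/2) = 37 servings → $24.05.
hummus only: max(712/182, 74/4) = 18.5 servings → $9.25.
salmon only: max(712/463, 74/21) = 3.524 servings → $11.80.
chicken breast + sweet potato: intersection lies outside the first quadrant.
chicken breast + hummus: the both-tight solution has a negative serving — not a feasible corner.
chicken breast + salmon: intersection lies outside the first quadrant.
sweet potato + hummus with both targets exact would need a negative amount; discard.
sweet potato + salmon: the both-tight solution has a negative serving — not a feasible corner.
hummus + salmon: intersection lies outside the first quadrant.
The minimum over all feasible corners is $7.40.

$7.40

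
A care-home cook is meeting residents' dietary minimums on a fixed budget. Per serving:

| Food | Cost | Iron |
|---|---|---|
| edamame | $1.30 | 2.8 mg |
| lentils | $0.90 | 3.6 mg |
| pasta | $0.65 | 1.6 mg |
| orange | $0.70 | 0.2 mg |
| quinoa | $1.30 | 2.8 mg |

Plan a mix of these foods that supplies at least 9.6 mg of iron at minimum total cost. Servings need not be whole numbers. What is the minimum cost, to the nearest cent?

Cost per mg of iron: lentils $0.2500, pasta $0.4062, edamame $0.4643, quinoa $0.4643, orange $3.5000.
With no serving limits, use only lentils: 9.6 mg / 3.6 mg = 2.667 servings × $0.90 = $2.40.

$2.40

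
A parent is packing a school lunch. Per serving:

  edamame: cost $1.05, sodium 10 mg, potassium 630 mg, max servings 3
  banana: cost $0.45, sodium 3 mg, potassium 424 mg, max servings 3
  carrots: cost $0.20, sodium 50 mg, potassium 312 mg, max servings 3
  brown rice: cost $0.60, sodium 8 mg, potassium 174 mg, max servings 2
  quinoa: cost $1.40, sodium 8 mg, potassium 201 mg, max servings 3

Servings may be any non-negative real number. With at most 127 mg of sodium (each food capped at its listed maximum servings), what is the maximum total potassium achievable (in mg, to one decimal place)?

4412.5 mg

Potassium per mg sodium: banana 141.3, edamame 63, quinoa 25.12, brown rice 21.75, carrots 6.24.
Take 3 servings of banana: uses 9 mg sodium, +1272.0 mg potassium (running total 1272.0 mg).
Take 3 servings of edamame: uses 30 mg sodium, +1890.0 mg potassium (running total 3162.0 mg).
Take 3 servings of quinoa: uses 24 mg sodium, +603.0 mg potassium (running total 3765.0 mg).
Take 2 servings of brown rice: uses 16 mg sodium, +348.0 mg potassium (running total 4113.0 mg).
Take 0.96 servings of carrots: uses 48 mg sodium, +299.5 mg potassium (running total 4412.5 mg).
Filling greedily by potassium-per-mg sodium is optimal for one linear limit, giving 4412.5 mg.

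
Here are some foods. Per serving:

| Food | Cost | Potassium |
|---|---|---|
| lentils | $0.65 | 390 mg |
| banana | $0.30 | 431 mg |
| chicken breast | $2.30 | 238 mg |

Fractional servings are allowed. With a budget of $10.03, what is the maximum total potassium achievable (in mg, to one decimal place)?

14409.8 mg

Potassium per dollar: banana 1437, lentils 600, chicken breast 103.5.
With no serving limits, spend the whole cost allowance on banana: $10.03 / $0.30 × 431 mg = 14409.8 mg.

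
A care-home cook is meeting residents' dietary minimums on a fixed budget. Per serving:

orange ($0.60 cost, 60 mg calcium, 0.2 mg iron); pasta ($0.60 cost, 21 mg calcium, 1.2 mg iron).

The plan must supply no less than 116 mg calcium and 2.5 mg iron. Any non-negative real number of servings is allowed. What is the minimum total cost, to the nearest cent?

An LP optimum is at a vertex; with two nutrient constraints at most two foods are used. Check each candidate.
orange only: max(116/60, 2.5/0.2) = 12.5 servings → $7.50.
pasta only: max(116/21, 2.5/1.2) = 5.524 servings → $3.31.
orange + pasta with both tight: 1.279 servings and 1.87 servings → $1.89.
The minimum over all feasible corners is $1.89.

$1.89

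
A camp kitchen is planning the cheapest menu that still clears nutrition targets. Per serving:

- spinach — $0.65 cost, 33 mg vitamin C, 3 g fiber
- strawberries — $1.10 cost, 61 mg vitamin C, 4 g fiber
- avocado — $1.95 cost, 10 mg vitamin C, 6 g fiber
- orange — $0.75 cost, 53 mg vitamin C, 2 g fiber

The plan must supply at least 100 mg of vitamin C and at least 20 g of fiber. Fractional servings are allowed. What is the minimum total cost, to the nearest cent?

$4.33

Check every corner: each single food scaled to meet both minima, and each pair solved so both constraints bind.
spinach only: max(100/33, 20/3) = 6.667 servings → $4.33.
strawberries only: max(100/61, 20/4) = 5 servings → $5.50.
avocado only: max(100/10, 20/6) = 10 servings → $19.50.
orange only: max(100/53, 20/2) = 10 servings → $7.50.
spinach + strawberries: intersection lies outside the first quadrant.
spinach + avocado with both tight: 2.381 servings and 2.143 servings → $5.73.
spinach + orange with both targets exact would need a negative amount; discard.
strawberries + avocado with both tight: 1.227 servings and 2.515 servings → $6.25.
strawberries + orange with both targets exact would need a negative amount; discard.
avocado + orange with both tight: 2.886 servings and 1.342 servings → $6.63.
The minimum over all feasible corners is $4.33.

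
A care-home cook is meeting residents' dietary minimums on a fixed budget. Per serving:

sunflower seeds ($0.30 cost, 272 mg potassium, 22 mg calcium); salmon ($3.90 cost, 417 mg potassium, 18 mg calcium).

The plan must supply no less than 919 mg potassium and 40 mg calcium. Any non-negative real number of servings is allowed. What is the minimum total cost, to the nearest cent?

$1.01

An LP optimum is at a vertex; with two nutrient constraints at most two foods are used. Check each candidate.
sunflower seeds only: max(919/272, 40/22) = 3.379 servings → $1.01.
salmon only: max(919/417, 40/18) = 2.222 servings → $8.67.
sunflower seeds + salmon with both tight: 0.03226 servings and 2.183 servings → $8.52.
So the least-cost plan costs $1.01.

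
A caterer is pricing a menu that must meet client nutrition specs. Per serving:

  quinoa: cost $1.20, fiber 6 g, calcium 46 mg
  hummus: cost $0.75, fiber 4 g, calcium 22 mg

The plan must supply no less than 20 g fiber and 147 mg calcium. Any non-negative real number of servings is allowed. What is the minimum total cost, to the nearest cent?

$3.96

With two linear requirements the optimum uses one or two foods; enumerate the corners.
quinoa only: max(20/6, 147/46) = 3.333 servings → $4.00.
hummus only: max(20/4, 147/22) = 6.682 servings → $5.01.
quinoa + hummus with both tight: 2.846 servings and 0.7308 servings → $3.96.
The minimum over all feasible corners is $3.96.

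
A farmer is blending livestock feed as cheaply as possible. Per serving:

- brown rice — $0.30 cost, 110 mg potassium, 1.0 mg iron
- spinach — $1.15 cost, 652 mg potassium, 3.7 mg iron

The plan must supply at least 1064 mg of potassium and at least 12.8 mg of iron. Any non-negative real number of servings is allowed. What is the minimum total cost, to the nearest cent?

The cheapest plan sits at a corner of the feasible region — with two constraints it uses at most two foods.
brown rice only: max(1064/110, 12.8/1.0) = 12.8 servings → $3.84.
spinach only: max(1064/652, 12.8/3.7) = 3.459 servings → $3.98.
brown rice + spinach with both targets exact would need a negative amount; discard.
The minimum over all feasible corners is $3.84.

$3.84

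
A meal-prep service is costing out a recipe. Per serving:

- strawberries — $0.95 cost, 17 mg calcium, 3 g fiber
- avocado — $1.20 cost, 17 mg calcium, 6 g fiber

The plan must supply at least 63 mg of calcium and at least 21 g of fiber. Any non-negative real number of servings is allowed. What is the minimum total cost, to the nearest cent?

With two linear requirements the optimum uses one or two foods; enumerate the corners.
strawberries only: max(63/17, 21/3) = 7 servings → $6.65.
avocado only: max(63/17, 21/6) = 3.706 servings → $4.45.
strawberries + avocado with both tight: 0.4118 servings and 3.294 servings → $4.34.
Cheapest feasible corner: $4.34.

$4.34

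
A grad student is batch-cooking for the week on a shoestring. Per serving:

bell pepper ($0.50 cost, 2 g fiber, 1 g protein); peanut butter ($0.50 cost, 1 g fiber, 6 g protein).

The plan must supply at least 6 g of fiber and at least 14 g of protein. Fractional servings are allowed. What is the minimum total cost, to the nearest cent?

An LP optimum is at a vertex; with two nutrient constraints at most two foods are used. Check each candidate.
bell pepper only: max(6/2, 14/1) = 14 servings → $7.00.
peanut butter only: max(6/1, 14/6) = 6 servings → $3.00.
bell pepper + peanut butter with both tight: 2 servings and 2 servings → $2.00.
Cheapest feasible corner: $2.00.

$2.00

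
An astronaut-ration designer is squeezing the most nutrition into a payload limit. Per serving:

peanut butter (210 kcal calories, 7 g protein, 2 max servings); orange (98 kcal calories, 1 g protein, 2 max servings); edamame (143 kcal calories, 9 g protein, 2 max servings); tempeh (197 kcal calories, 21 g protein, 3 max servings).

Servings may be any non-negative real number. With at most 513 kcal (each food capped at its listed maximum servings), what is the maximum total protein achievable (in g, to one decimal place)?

54.7 g

Protein per kcal: tempeh 0.1066, edamame 0.06294, peanut butter 0.03333, orange 0.0102.
Take 2.604 servings of tempeh: uses 513 kcal, +54.7 g protein (running total 54.7 g).
Filling greedily by protein-per-kcal is optimal for one linear limit, giving 54.7 g.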